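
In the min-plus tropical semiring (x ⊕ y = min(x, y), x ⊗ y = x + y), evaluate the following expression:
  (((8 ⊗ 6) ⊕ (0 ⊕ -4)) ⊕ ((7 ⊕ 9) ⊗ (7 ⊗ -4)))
(((8 ⊗ 6) ⊕ (0 ⊕ -4)) ⊕ ((7 ⊕ 9) ⊗ (7 ⊗ -4))) = -4

Expand innermost to outermost. Recall ⊕ takes the minimum of its arguments and ⊗ takes their sum. Working out the expression (((8 ⊗ 6) ⊕ (0 ⊕ -4)) ⊕ ((7 ⊕ 9) ⊗ (7 ⊗ -4))) gives -4.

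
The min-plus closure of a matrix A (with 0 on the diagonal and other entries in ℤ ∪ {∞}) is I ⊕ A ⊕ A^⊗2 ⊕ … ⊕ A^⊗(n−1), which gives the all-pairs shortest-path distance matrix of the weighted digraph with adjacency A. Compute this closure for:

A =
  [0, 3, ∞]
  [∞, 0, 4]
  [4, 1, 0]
Closure =
  [0, 3, 7]
  [8, 0, 4]
  [4, 1, 0]

This is the Floyd-Warshall all-pairs shortest-path computation. For each intermediate vertex k = 0, 1, …, 2, update dist[i][j] ← min(dist[i][j], dist[i][k] + dist[k][j]). The final matrix gives, for each (i, j), the minimum total weight of any directed path from i to j (possibly empty when i = j).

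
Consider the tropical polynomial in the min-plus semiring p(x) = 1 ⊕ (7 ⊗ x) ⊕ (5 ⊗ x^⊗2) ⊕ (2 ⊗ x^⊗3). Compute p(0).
p(0) = 1

A tropical monomial a ⊗ x^⊗i evaluates to a + i · x. Evaluating each term at x = 0:
  Term 0 contributes 1 + 0 · 0 = 1
  Term 1 contributes 7 + 1 · 0 = 7
  Term 2 contributes 5 + 2 · 0 = 5
  Term 3 contributes 2 + 3 · 0 = 2
p(0) = ⊕ of these = min[1, 7, 5, 2] = 1.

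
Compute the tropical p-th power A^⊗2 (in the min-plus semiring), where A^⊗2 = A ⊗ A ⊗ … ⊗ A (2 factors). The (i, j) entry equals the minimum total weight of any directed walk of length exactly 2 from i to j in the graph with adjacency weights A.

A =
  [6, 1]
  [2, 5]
A^⊗2 =
  [3, 6]
  [7, 3]

Each entry (A^⊗2)_ij equals the minimum over all length-2 walks i = v_0 → v_1 → … → v_2 = j of Σ_t A[v_t][v_{t+1}]. For example, for (i, j) = (0, 1) we minimise over 2 possible intermediate vertex sequences; the minimum is 6, attained along the walk 0 → 1 → 1.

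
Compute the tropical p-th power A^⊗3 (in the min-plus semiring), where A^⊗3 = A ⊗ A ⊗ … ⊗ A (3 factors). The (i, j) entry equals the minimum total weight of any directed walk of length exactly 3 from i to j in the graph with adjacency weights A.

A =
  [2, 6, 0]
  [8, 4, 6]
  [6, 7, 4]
A^⊗3 =
  [6, 9, 4]
  [12, 12, 10]
  [10, 13, 8]

Each entry (A^⊗3)_ij equals the minimum over all length-3 walks i = v_0 → v_1 → … → v_3 = j of Σ_t A[v_t][v_{t+1}]. For example, for (i, j) = (0, 2) we minimise over 9 possible intermediate vertex sequences; the minimum is 4, attained along the walk 0 → 0 → 0 → 2.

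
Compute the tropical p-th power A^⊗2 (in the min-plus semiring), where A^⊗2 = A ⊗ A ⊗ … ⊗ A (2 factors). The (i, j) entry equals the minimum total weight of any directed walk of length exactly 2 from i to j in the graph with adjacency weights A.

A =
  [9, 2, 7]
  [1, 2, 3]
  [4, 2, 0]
A^⊗2 =
  [3, 4, 5]
  [3, 3, 3]
  [3, 2, 0]

Each entry (A^⊗2)_ij equals the minimum over all length-2 walks i = v_0 → v_1 → … → v_2 = j of Σ_t A[v_t][v_{t+1}]. For example, for (i, j) = (0, 2) we minimise over 3 possible intermediate vertex sequences; the minimum is 5, attained along the walk 0 → 1 → 2.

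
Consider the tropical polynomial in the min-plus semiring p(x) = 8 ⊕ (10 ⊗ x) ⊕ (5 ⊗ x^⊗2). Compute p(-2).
p(-2) = 1

A tropical monomial a ⊗ x^⊗i evaluates to a + i · x. Evaluating each term at x = -2:
  Term 0 contributes 8 + 0 · -2 = 8
  Term 1 contributes 10 + 1 · -2 = 8
  Term 2 contributes 5 + 2 · -2 = 1
p(-2) = ⊕ of these = min[8, 8, 1] = 1.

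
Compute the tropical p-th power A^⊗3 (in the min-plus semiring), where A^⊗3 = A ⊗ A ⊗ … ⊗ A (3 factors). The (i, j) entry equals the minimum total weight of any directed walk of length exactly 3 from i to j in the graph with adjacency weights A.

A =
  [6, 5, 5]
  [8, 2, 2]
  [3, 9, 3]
A^⊗3 =
  [10, 9, 9]
  [7, 6, 6]
  [9, 10, 9]

Each entry (A^⊗3)_ij equals the minimum over all length-3 walks i = v_0 → v_1 → … → v_3 = j of Σ_t A[v_t][v_{t+1}]. For example, for (i, j) = (0, 2) we minimise over 9 possible intermediate vertex sequences; the minimum is 9, attained along the walk 0 → 1 → 1 → 2.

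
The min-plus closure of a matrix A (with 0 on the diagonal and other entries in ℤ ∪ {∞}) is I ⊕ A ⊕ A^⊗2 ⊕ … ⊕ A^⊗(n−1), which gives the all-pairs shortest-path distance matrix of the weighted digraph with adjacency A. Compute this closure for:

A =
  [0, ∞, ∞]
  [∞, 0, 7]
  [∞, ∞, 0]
Closure =
  [0, ∞, ∞]
  [∞, 0, 7]
  [∞, ∞, 0]

This is the Floyd-Warshall all-pairs shortest-path computation. For each intermediate vertex k = 0, 1, …, 2, update dist[i][j] ← min(dist[i][j], dist[i][k] + dist[k][j]). The final matrix gives, for each (i, j), the minimum total weight of any directed path from i to j (possibly empty when i = j).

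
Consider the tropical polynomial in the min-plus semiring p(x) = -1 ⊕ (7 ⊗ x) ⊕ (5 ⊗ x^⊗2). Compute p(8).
p(8) = -1

A tropical monomial a ⊗ x^⊗i evaluates to a + i · x. Evaluating each term at x = 8:
  Term 0 contributes -1 + 0 · 8 = -1
  Term 1 contributes 7 + 1 · 8 = 15
  Term 2 contributes 5 + 2 · 8 = 21
p(8) = ⊕ of these = min[-1, 15, 21] = -1.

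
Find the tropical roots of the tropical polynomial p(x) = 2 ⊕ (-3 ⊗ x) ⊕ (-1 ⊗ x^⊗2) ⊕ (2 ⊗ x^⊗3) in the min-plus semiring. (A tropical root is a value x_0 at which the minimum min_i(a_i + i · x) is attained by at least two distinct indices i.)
Roots: {-3, -2, 5}

Each tropical root is a break point of the lower envelope of the lines y = a_i + i · x (there are 4 lines, with slopes 0, 1, ..., 3). Only the lines that attain the minimum somewhere contribute to roots; other lines are dominated. Here the surviving (envelope) indices are i = 3, i = 2, i = 1, i = 0.
Intersections between consecutive envelope lines give the roots: for adjacent envelope indices i < j the intersection is x = (a_i − a_j) / (j − i). Reading off the sorted break points: {-3, -2, 5}.
Verification: at each break x_0, at least two indices attain the minimum of min_i(a_i + i · x_0).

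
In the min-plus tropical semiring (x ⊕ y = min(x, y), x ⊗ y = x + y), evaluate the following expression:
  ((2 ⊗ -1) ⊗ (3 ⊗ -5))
((2 ⊗ -1) ⊗ (3 ⊗ -5)) = -1

Expand innermost to outermost. Recall ⊕ takes the minimum of its arguments and ⊗ takes their sum. Working out the expression ((2 ⊗ -1) ⊗ (3 ⊗ -5)) gives -1.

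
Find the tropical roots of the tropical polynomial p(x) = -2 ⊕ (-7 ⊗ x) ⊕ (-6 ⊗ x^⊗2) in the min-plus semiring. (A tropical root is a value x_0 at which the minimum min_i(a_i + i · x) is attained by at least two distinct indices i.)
Roots: {-1, 5}

Each tropical root is a break point of the lower envelope of the lines y = a_i + i · x (there are 3 lines, with slopes 0, 1, ..., 2). Only the lines that attain the minimum somewhere contribute to roots; other lines are dominated. Here the surviving (envelope) indices are i = 2, i = 1, i = 0.
Intersections between consecutive envelope lines give the roots: for adjacent envelope indices i < j the intersection is x = (a_i − a_j) / (j − i). Reading off the sorted break points: {-1, 5}.
Verification: at each break x_0, at least two indices attain the minimum of min_i(a_i + i · x_0).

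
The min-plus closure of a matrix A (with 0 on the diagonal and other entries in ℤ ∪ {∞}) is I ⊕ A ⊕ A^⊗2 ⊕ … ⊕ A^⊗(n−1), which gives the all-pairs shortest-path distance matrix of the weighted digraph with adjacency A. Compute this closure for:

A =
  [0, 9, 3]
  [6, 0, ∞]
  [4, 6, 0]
Closure =
  [0, 9, 3]
  [6, 0, 9]
  [4, 6, 0]

This is the Floyd-Warshall all-pairs shortest-path computation. For each intermediate vertex k = 0, 1, …, 2, update dist[i][j] ← min(dist[i][j], dist[i][k] + dist[k][j]). The final matrix gives, for each (i, j), the minimum total weight of any directed path from i to j (possibly empty when i = j).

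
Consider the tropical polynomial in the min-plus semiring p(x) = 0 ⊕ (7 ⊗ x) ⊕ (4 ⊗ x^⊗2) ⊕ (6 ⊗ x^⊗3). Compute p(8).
p(8) = 0

A tropical monomial a ⊗ x^⊗i evaluates to a + i · x. Evaluating each term at x = 8:
  Term 0 contributes 0 + 0 · 8 = 0
  Term 1 contributes 7 + 1 · 8 = 15
  Term 2 contributes 4 + 2 · 8 = 20
  Term 3 contributes 6 + 3 · 8 = 30
p(8) = ⊕ of these = min[0, 15, 20, 30] = 0.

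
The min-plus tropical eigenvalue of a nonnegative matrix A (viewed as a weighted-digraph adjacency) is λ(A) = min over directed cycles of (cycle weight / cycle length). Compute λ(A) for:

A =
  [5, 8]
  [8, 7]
λ(A) = 5

Enumerate directed cycles and compute their means (weight / length). Sample:
  cycle 0 → 0: weight = 5, length = 1, mean = 5/1 ≈ 5.000
  cycle 1 → 1: weight = 7, length = 1, mean = 7/1 ≈ 7.000
  cycle 0 → 1 → 0: weight = 16, length = 2, mean = 16/2 ≈ 8.000
  cycle 1 → 0 → 1: weight = 16, length = 2, mean = 16/2 ≈ 8.000
Minimum mean = 5.000, attained e.g. along the cycle 0 → 0 with weight 5 and length 1. So λ(A) = 5/1 = 5.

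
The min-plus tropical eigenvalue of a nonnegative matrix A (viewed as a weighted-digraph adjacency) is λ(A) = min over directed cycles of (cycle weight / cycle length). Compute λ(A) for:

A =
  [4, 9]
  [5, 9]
λ(A) = 4

Enumerate directed cycles and compute their means (weight / length). Sample:
  cycle 0 → 0: weight = 4, length = 1, mean = 4/1 ≈ 4.000
  cycle 1 → 1: weight = 9, length = 1, mean = 9/1 ≈ 9.000
  cycle 0 → 1 → 0: weight = 14, length = 2, mean = 14/2 ≈ 7.000
  cycle 1 → 0 → 1: weight = 14, length = 2, mean = 14/2 ≈ 7.000
Minimum mean = 4.000, attained e.g. along the cycle 0 → 0 with weight 4 and length 1. So λ(A) = 4/1 = 4.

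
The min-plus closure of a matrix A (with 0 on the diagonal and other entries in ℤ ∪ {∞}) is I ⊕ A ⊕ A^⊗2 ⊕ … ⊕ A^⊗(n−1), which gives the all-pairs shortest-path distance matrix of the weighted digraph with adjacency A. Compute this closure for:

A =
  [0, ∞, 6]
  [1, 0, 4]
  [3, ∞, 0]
Closure =
  [0, ∞, 6]
  [1, 0, 4]
  [3, ∞, 0]

This is the Floyd-Warshall all-pairs shortest-path computation. For each intermediate vertex k = 0, 1, …, 2, update dist[i][j] ← min(dist[i][j], dist[i][k] + dist[k][j]). The final matrix gives, for each (i, j), the minimum total weight of any directed path from i to j (possibly empty when i = j).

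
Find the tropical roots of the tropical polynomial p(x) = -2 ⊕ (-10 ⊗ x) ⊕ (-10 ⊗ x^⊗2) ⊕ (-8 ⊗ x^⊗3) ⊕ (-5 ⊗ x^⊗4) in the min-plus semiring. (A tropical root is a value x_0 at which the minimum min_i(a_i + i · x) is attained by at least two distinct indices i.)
Roots: {-3, -2, 0, 8}

Each tropical root is a break point of the lower envelope of the lines y = a_i + i · x (there are 5 lines, with slopes 0, 1, ..., 4). Only the lines that attain the minimum somewhere contribute to roots; other lines are dominated. Here the surviving (envelope) indices are i = 4, i = 3, i = 2, i = 1, i = 0.
Intersections between consecutive envelope lines give the roots: for adjacent envelope indices i < j the intersection is x = (a_i − a_j) / (j − i). Reading off the sorted break points: {-3, -2, 0, 8}.
Verification: at each break x_0, at least two indices attain the minimum of min_i(a_i + i · x_0).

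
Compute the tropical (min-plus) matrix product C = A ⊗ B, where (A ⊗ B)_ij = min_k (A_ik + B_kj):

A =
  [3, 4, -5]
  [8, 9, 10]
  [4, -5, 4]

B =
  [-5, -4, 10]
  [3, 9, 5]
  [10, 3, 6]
A ⊗ B =
  [-2, -2, 1]
  [3, 4, 14]
  [-2, 0, 0]

Apply the min-plus product entry-by-entry:
  C[0][0] = min over k of (A[0][0] + B[0][0] = 3 + -5 = -2, A[0][1] + B[1][0] = 4 + 3 = 7, A[0][2] + B[2][0] = -5 + 10 = 5) = -2 (attained at k = 0)
  C[0][1] = min over k of (A[0][0] + B[0][1] = 3 + -4 = -1, A[0][1] + B[1][1] = 4 + 9 = 13, A[0][2] + B[2][1] = -5 + 3 = -2) = -2 (attained at k = 2)
  C[0][2] = min over k of (A[0][0] + B[0][2] = 3 + 10 = 13, A[0][1] + B[1][2] = 4 + 5 = 9, A[0][2] + B[2][2] = -5 + 6 = 1) = 1 (attained at k = 2)
  C[1][0] = min over k of (A[1][0] + B[0][0] = 8 + -5 = 3, A[1][1] + B[1][0] = 9 + 3 = 12, A[1][2] + B[2][0] = 10 + 10 = 20) = 3 (attained at k = 0)
  C[1][1] = min over k of (A[1][0] + B[0][1] = 8 + -4 = 4, A[1][1] + B[1][1] = 9 + 9 = 18, A[1][2] + B[2][1] = 10 + 3 = 13) = 4 (attained at k = 0)
  C[1][2] = min over k of (A[1][0] + B[0][2] = 8 + 10 = 18, A[1][1] + B[1][2] = 9 + 5 = 14, A[1][2] + B[2][2] = 10 + 6 = 16) = 14 (attained at k = 1)
  C[2][0] = min over k of (A[2][0] + B[0][0] = 4 + -5 = -1, A[2][1] + B[1][0] = -5 + 3 = -2, A[2][2] + B[2][0] = 4 + 10 = 14) = -2 (attained at k = 1)
  C[2][1] = min over k of (A[2][0] + B[0][1] = 4 + -4 = 0, A[2][1] + B[1][1] = -5 + 9 = 4, A[2][2] + B[2][1] = 4 + 3 = 7) = 0 (attained at k = 0)
  C[2][2] = min over k of (A[2][0] + B[0][2] = 4 + 10 = 14, A[2][1] + B[1][2] = -5 + 5 = 0, A[2][2] + B[2][2] = 4 + 6 = 10) = 0 (attained at k = 1)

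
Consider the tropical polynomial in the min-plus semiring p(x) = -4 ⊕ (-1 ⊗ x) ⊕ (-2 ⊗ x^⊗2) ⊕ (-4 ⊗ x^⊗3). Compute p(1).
p(1) = -4

A tropical monomial a ⊗ x^⊗i evaluates to a + i · x. Evaluating each term at x = 1:
  Term 0 contributes -4 + 0 · 1 = -4
  Term 1 contributes -1 + 1 · 1 = 0
  Term 2 contributes -2 + 2 · 1 = 0
  Term 3 contributes -4 + 3 · 1 = -1
p(1) = ⊕ of these = min[-4, 0, 0, -1] = -4.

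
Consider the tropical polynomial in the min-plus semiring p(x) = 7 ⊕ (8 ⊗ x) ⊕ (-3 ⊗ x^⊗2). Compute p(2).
p(2) = 1

A tropical monomial a ⊗ x^⊗i evaluates to a + i · x. Evaluating each term at x = 2:
  Term 0 contributes 7 + 0 · 2 = 7
  Term 1 contributes 8 + 1 · 2 = 10
  Term 2 contributes -3 + 2 · 2 = 1
p(2) = ⊕ of these = min[7, 10, 1] = 1.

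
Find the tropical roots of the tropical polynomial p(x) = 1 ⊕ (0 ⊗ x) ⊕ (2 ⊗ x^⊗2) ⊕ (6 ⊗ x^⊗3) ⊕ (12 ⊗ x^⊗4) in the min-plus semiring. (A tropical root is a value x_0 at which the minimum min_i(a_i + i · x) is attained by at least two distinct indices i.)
Roots: {-6, -4, -2, 1}

Each tropical root is a break point of the lower envelope of the lines y = a_i + i · x (there are 5 lines, with slopes 0, 1, ..., 4). Only the lines that attain the minimum somewhere contribute to roots; other lines are dominated. Here the surviving (envelope) indices are i = 4, i = 3, i = 2, i = 1, i = 0.
Intersections between consecutive envelope lines give the roots: for adjacent envelope indices i < j the intersection is x = (a_i − a_j) / (j − i). Reading off the sorted break points: {-6, -4, -2, 1}.
Verification: at each break x_0, at least two indices attain the minimum of min_i(a_i + i · x_0).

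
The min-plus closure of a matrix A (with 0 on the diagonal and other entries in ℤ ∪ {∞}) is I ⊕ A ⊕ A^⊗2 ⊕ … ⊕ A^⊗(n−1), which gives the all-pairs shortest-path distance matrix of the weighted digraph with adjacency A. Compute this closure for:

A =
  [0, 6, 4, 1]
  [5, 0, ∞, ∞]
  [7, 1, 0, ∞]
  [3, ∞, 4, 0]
Closure =
  [0, 5, 4, 1]
  [5, 0, 9, 6]
  [6, 1, 0, 7]
  [3, 5, 4, 0]

This is the Floyd-Warshall all-pairs shortest-path computation. For each intermediate vertex k = 0, 1, …, 3, update dist[i][j] ← min(dist[i][j], dist[i][k] + dist[k][j]). The final matrix gives, for each (i, j), the minimum total weight of any directed path from i to j (possibly empty when i = j).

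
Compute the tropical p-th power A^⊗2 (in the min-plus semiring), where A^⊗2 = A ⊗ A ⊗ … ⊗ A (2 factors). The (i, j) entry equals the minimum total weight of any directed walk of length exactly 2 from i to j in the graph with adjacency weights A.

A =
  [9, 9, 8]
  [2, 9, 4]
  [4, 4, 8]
A^⊗2 =
  [11, 12, 13]
  [8, 8, 10]
  [6, 12, 8]

Each entry (A^⊗2)_ij equals the minimum over all length-2 walks i = v_0 → v_1 → … → v_2 = j of Σ_t A[v_t][v_{t+1}]. For example, for (i, j) = (0, 2) we minimise over 3 possible intermediate vertex sequences; the minimum is 13, attained along the walk 0 → 1 → 2.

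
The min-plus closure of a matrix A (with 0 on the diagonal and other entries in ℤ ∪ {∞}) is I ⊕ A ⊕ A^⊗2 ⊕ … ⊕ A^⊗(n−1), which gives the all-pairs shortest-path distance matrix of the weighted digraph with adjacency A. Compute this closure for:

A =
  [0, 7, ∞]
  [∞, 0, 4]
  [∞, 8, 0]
Closure =
  [0, 7, 11]
  [∞, 0, 4]
  [∞, 8, 0]

This is the Floyd-Warshall all-pairs shortest-path computation. For each intermediate vertex k = 0, 1, …, 2, update dist[i][j] ← min(dist[i][j], dist[i][k] + dist[k][j]). The final matrix gives, for each (i, j), the minimum total weight of any directed path from i to j (possibly empty when i = j).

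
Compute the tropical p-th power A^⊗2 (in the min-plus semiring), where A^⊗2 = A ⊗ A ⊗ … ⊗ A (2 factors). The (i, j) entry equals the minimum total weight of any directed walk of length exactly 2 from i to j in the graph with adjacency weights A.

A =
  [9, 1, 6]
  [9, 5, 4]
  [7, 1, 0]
A^⊗2 =
  [10, 6, 5]
  [11, 5, 4]
  [7, 1, 0]

Each entry (A^⊗2)_ij equals the minimum over all length-2 walks i = v_0 → v_1 → … → v_2 = j of Σ_t A[v_t][v_{t+1}]. For example, for (i, j) = (0, 2) we minimise over 3 possible intermediate vertex sequences; the minimum is 5, attained along the walk 0 → 1 → 2.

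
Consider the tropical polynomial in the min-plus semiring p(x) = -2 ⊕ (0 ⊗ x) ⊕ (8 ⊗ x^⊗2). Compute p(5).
p(5) = -2

A tropical monomial a ⊗ x^⊗i evaluates to a + i · x. Evaluating each term at x = 5:
  Term 0 contributes -2 + 0 · 5 = -2
  Term 1 contributes 0 + 1 · 5 = 5
  Term 2 contributes 8 + 2 · 5 = 18
p(5) = ⊕ of these = min[-2, 5, 18] = -2.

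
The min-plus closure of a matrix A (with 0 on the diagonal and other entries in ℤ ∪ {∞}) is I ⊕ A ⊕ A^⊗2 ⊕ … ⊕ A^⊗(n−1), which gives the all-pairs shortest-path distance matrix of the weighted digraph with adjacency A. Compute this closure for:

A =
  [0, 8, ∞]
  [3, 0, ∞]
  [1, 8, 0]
Closure =
  [0, 8, ∞]
  [3, 0, ∞]
  [1, 8, 0]

This is the Floyd-Warshall all-pairs shortest-path computation. For each intermediate vertex k = 0, 1, …, 2, update dist[i][j] ← min(dist[i][j], dist[i][k] + dist[k][j]). The final matrix gives, for each (i, j), the minimum total weight of any directed path from i to j (possibly empty when i = j).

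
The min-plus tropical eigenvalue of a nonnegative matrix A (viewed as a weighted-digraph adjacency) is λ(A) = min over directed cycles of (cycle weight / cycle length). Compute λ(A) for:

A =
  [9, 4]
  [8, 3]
λ(A) = 3

Enumerate directed cycles and compute their means (weight / length). Sample:
  cycle 0 → 0: weight = 9, length = 1, mean = 9/1 ≈ 9.000
  cycle 1 → 1: weight = 3, length = 1, mean = 3/1 ≈ 3.000
  cycle 0 → 1 → 0: weight = 12, length = 2, mean = 12/2 ≈ 6.000
  cycle 1 → 0 → 1: weight = 12, length = 2, mean = 12/2 ≈ 6.000
Minimum mean = 3.000, attained e.g. along the cycle 1 → 1 with weight 3 and length 1. So λ(A) = 3/1 = 3.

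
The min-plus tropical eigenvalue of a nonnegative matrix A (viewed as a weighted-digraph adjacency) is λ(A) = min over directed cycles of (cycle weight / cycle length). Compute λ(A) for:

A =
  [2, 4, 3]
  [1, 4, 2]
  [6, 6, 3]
λ(A) = 2

Enumerate directed cycles and compute their means (weight / length). Sample:
  cycle 0 → 0: weight = 2, length = 1, mean = 2/1 ≈ 2.000
  cycle 1 → 1: weight = 4, length = 1, mean = 4/1 ≈ 4.000
  cycle 2 → 2: weight = 3, length = 1, mean = 3/1 ≈ 3.000
  cycle 0 → 1 → 0: weight = 5, length = 2, mean = 5/2 ≈ 2.500
  cycle 0 → 2 → 0: weight = 9, length = 2, mean = 9/2 ≈ 4.500
  cycle 1 → 0 → 1: weight = 5, length = 2, mean = 5/2 ≈ 2.500
Minimum mean = 2.000, attained e.g. along the cycle 0 → 0 with weight 2 and length 1. So λ(A) = 2/1 = 2.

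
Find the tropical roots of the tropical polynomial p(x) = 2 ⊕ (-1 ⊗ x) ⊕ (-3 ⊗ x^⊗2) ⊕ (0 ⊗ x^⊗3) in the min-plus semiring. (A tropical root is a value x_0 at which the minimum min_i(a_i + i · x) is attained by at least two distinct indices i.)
Roots: {-3, 2, 3}

Each tropical root is a break point of the lower envelope of the lines y = a_i + i · x (there are 4 lines, with slopes 0, 1, ..., 3). Only the lines that attain the minimum somewhere contribute to roots; other lines are dominated. Here the surviving (envelope) indices are i = 3, i = 2, i = 1, i = 0.
Intersections between consecutive envelope lines give the roots: for adjacent envelope indices i < j the intersection is x = (a_i − a_j) / (j − i). Reading off the sorted break points: {-3, 2, 3}.
Verification: at each break x_0, at least two indices attain the minimum of min_i(a_i + i · x_0).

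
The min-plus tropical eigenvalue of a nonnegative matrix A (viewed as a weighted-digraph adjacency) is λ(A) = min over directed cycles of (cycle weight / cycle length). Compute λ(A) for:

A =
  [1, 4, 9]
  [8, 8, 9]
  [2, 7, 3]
λ(A) = 1

Enumerate directed cycles and compute their means (weight / length). Sample:
  cycle 0 → 0: weight = 1, length = 1, mean = 1/1 ≈ 1.000
  cycle 1 → 1: weight = 8, length = 1, mean = 8/1 ≈ 8.000
  cycle 2 → 2: weight = 3, length = 1, mean = 3/1 ≈ 3.000
  cycle 0 → 1 → 0: weight = 12, length = 2, mean = 12/2 ≈ 6.000
  cycle 0 → 2 → 0: weight = 11, length = 2, mean = 11/2 ≈ 5.500
  cycle 1 → 0 → 1: weight = 12, length = 2, mean = 12/2 ≈ 6.000
Minimum mean = 1.000, attained e.g. along the cycle 0 → 0 with weight 1 and length 1. So λ(A) = 1/1 = 1.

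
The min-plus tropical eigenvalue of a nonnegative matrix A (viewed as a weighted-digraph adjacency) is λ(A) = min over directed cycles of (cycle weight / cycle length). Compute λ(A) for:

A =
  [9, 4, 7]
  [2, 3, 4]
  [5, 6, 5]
λ(A) = 3

Enumerate directed cycles and compute their means (weight / length). Sample:
  cycle 0 → 0: weight = 9, length = 1, mean = 9/1 ≈ 9.000
  cycle 1 → 1: weight = 3, length = 1, mean = 3/1 ≈ 3.000
  cycle 2 → 2: weight = 5, length = 1, mean = 5/1 ≈ 5.000
  cycle 0 → 1 → 0: weight = 6, length = 2, mean = 6/2 ≈ 3.000
  cycle 0 → 2 → 0: weight = 12, length = 2, mean = 12/2 ≈ 6.000
  cycle 1 → 0 → 1: weight = 6, length = 2, mean = 6/2 ≈ 3.000
Minimum mean = 3.000, attained e.g. along the cycle 1 → 1 with weight 3 and length 1. So λ(A) = 3/1 = 3.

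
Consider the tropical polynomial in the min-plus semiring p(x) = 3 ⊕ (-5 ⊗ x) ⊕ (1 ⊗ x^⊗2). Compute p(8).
p(8) = 3

A tropical monomial a ⊗ x^⊗i evaluates to a + i · x. Evaluating each term at x = 8:
  Term 0 contributes 3 + 0 · 8 = 3
  Term 1 contributes -5 + 1 · 8 = 3
  Term 2 contributes 1 + 2 · 8 = 17
p(8) = ⊕ of these = min[3, 3, 17] = 3.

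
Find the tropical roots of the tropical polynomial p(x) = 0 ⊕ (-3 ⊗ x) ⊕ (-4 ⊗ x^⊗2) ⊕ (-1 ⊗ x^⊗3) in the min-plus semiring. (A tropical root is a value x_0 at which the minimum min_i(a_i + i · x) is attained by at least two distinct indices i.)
Roots: {-3, 1, 3}

Each tropical root is a break point of the lower envelope of the lines y = a_i + i · x (there are 4 lines, with slopes 0, 1, ..., 3). Only the lines that attain the minimum somewhere contribute to roots; other lines are dominated. Here the surviving (envelope) indices are i = 3, i = 2, i = 1, i = 0.
Intersections between consecutive envelope lines give the roots: for adjacent envelope indices i < j the intersection is x = (a_i − a_j) / (j − i). Reading off the sorted break points: {-3, 1, 3}.
Verification: at each break x_0, at least two indices attain the minimum of min_i(a_i + i · x_0).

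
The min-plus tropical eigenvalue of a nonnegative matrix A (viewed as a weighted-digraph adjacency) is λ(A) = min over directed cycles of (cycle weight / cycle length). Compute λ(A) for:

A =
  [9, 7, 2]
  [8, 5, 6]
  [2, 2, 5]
λ(A) = 2

Enumerate directed cycles and compute their means (weight / length). Sample:
  cycle 0 → 0: weight = 9, length = 1, mean = 9/1 ≈ 9.000
  cycle 1 → 1: weight = 5, length = 1, mean = 5/1 ≈ 5.000
  cycle 2 → 2: weight = 5, length = 1, mean = 5/1 ≈ 5.000
  cycle 0 → 1 → 0: weight = 15, length = 2, mean = 15/2 ≈ 7.500
  cycle 0 → 2 → 0: weight = 4, length = 2, mean = 4/2 ≈ 2.000
  cycle 1 → 0 → 1: weight = 15, length = 2, mean = 15/2 ≈ 7.500
Minimum mean = 2.000, attained e.g. along the cycle 0 → 2 → 0 with weight 4 and length 2. So λ(A) = 4/2 = 2.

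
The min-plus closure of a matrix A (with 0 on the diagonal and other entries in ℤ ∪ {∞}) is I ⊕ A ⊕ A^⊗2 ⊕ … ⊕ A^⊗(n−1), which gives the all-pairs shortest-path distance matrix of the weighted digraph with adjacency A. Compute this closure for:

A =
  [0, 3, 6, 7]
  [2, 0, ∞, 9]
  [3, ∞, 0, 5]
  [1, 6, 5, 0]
Closure =
  [0, 3, 6, 7]
  [2, 0, 8, 9]
  [3, 6, 0, 5]
  [1, 4, 5, 0]

This is the Floyd-Warshall all-pairs shortest-path computation. For each intermediate vertex k = 0, 1, …, 3, update dist[i][j] ← min(dist[i][j], dist[i][k] + dist[k][j]). The final matrix gives, for each (i, j), the minimum total weight of any directed path from i to j (possibly empty when i = j).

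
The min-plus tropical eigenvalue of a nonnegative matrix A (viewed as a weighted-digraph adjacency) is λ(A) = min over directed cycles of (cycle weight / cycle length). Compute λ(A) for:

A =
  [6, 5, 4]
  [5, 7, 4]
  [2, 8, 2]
λ(A) = 2

Enumerate directed cycles and compute their means (weight / length). Sample:
  cycle 0 → 0: weight = 6, length = 1, mean = 6/1 ≈ 6.000
  cycle 1 → 1: weight = 7, length = 1, mean = 7/1 ≈ 7.000
  cycle 2 → 2: weight = 2, length = 1, mean = 2/1 ≈ 2.000
  cycle 0 → 1 → 0: weight = 10, length = 2, mean = 10/2 ≈ 5.000
  cycle 0 → 2 → 0: weight = 6, length = 2, mean = 6/2 ≈ 3.000
  cycle 1 → 0 → 1: weight = 10, length = 2, mean = 10/2 ≈ 5.000
Minimum mean = 2.000, attained e.g. along the cycle 2 → 2 with weight 2 and length 1. So λ(A) = 2/1 = 2.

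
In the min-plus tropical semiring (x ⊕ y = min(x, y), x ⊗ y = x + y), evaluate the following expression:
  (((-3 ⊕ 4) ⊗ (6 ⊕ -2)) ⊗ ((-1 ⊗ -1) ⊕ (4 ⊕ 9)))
(((-3 ⊕ 4) ⊗ (6 ⊕ -2)) ⊗ ((-1 ⊗ -1) ⊕ (4 ⊕ 9))) = -7

Expand innermost to outermost. Recall ⊕ takes the minimum of its arguments and ⊗ takes their sum. Working out the expression (((-3 ⊕ 4) ⊗ (6 ⊕ -2)) ⊗ ((-1 ⊗ -1) ⊕ (4 ⊕ 9))) gives -7.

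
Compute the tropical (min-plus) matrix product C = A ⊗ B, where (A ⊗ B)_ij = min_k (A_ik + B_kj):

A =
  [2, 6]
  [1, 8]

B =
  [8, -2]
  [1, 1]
A ⊗ B =
  [7, 0]
  [9, -1]

Apply the min-plus product entry-by-entry:
  C[0][0] = min over k of (A[0][0] + B[0][0] = 2 + 8 = 10, A[0][1] + B[1][0] = 6 + 1 = 7) = 7 (attained at k = 1)
  C[0][1] = min over k of (A[0][0] + B[0][1] = 2 + -2 = 0, A[0][1] + B[1][1] = 6 + 1 = 7) = 0 (attained at k = 0)
  C[1][0] = min over k of (A[1][0] + B[0][0] = 1 + 8 = 9, A[1][1] + B[1][0] = 8 + 1 = 9) = 9 (attained at k = 0)
  C[1][1] = min over k of (A[1][0] + B[0][1] = 1 + -2 = -1, A[1][1] + B[1][1] = 8 + 1 = 9) = -1 (attained at k = 0)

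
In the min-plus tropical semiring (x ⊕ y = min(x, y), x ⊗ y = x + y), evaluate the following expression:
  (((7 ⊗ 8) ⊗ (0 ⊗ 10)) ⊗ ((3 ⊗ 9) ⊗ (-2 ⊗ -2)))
(((7 ⊗ 8) ⊗ (0 ⊗ 10)) ⊗ ((3 ⊗ 9) ⊗ (-2 ⊗ -2))) = 33

Expand innermost to outermost. Recall ⊕ takes the minimum of its arguments and ⊗ takes their sum. Working out the expression (((7 ⊗ 8) ⊗ (0 ⊗ 10)) ⊗ ((3 ⊗ 9) ⊗ (-2 ⊗ -2))) gives 33.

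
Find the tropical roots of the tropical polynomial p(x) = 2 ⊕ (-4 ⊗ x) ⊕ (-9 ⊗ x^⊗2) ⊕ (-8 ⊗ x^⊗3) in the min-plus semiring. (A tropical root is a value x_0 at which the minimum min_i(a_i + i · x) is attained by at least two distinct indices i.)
Roots: {-1, 5, 6}

Each tropical root is a break point of the lower envelope of the lines y = a_i + i · x (there are 4 lines, with slopes 0, 1, ..., 3). Only the lines that attain the minimum somewhere contribute to roots; other lines are dominated. Here the surviving (envelope) indices are i = 3, i = 2, i = 1, i = 0.
Intersections between consecutive envelope lines give the roots: for adjacent envelope indices i < j the intersection is x = (a_i − a_j) / (j − i). Reading off the sorted break points: {-1, 5, 6}.
Verification: at each break x_0, at least two indices attain the minimum of min_i(a_i + i · x_0).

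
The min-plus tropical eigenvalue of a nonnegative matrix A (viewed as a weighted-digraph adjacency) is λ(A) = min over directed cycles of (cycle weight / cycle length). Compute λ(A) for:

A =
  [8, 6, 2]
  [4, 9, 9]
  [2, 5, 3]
λ(A) = 2

Enumerate directed cycles and compute their means (weight / length). Sample:
  cycle 0 → 0: weight = 8, length = 1, mean = 8/1 ≈ 8.000
  cycle 1 → 1: weight = 9, length = 1, mean = 9/1 ≈ 9.000
  cycle 2 → 2: weight = 3, length = 1, mean = 3/1 ≈ 3.000
  cycle 0 → 1 → 0: weight = 10, length = 2, mean = 10/2 ≈ 5.000
  cycle 0 → 2 → 0: weight = 4, length = 2, mean = 4/2 ≈ 2.000
  cycle 1 → 0 → 1: weight = 10, length = 2, mean = 10/2 ≈ 5.000
Minimum mean = 2.000, attained e.g. along the cycle 0 → 2 → 0 with weight 4 and length 2. So λ(A) = 4/2 = 2.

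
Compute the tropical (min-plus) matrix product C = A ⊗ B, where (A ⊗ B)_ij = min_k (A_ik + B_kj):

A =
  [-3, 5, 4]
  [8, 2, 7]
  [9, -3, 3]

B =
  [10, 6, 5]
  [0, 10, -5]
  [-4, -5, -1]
A ⊗ B =
  [0, -1, 0]
  [2, 2, -3]
  [-3, -2, -8]

Apply the min-plus product entry-by-entry:
  C[0][0] = min over k of (A[0][0] + B[0][0] = -3 + 10 = 7, A[0][1] + B[1][0] = 5 + 0 = 5, A[0][2] + B[2][0] = 4 + -4 = 0) = 0 (attained at k = 2)
  C[0][1] = min over k of (A[0][0] + B[0][1] = -3 + 6 = 3, A[0][1] + B[1][1] = 5 + 10 = 15, A[0][2] + B[2][1] = 4 + -5 = -1) = -1 (attained at k = 2)
  C[0][2] = min over k of (A[0][0] + B[0][2] = -3 + 5 = 2, A[0][1] + B[1][2] = 5 + -5 = 0, A[0][2] + B[2][2] = 4 + -1 = 3) = 0 (attained at k = 1)
  C[1][0] = min over k of (A[1][0] + B[0][0] = 8 + 10 = 18, A[1][1] + B[1][0] = 2 + 0 = 2, A[1][2] + B[2][0] = 7 + -4 = 3) = 2 (attained at k = 1)
  C[1][1] = min over k of (A[1][0] + B[0][1] = 8 + 6 = 14, A[1][1] + B[1][1] = 2 + 10 = 12, A[1][2] + B[2][1] = 7 + -5 = 2) = 2 (attained at k = 2)
  C[1][2] = min over k of (A[1][0] + B[0][2] = 8 + 5 = 13, A[1][1] + B[1][2] = 2 + -5 = -3, A[1][2] + B[2][2] = 7 + -1 = 6) = -3 (attained at k = 1)
  C[2][0] = min over k of (A[2][0] + B[0][0] = 9 + 10 = 19, A[2][1] + B[1][0] = -3 + 0 = -3, A[2][2] + B[2][0] = 3 + -4 = -1) = -3 (attained at k = 1)
  C[2][1] = min over k of (A[2][0] + B[0][1] = 9 + 6 = 15, A[2][1] + B[1][1] = -3 + 10 = 7, A[2][2] + B[2][1] = 3 + -5 = -2) = -2 (attained at k = 2)
  C[2][2] = min over k of (A[2][0] + B[0][2] = 9 + 5 = 14, A[2][1] + B[1][2] = -3 + -5 = -8, A[2][2] + B[2][2] = 3 + -1 = 2) = -8 (attained at k = 1)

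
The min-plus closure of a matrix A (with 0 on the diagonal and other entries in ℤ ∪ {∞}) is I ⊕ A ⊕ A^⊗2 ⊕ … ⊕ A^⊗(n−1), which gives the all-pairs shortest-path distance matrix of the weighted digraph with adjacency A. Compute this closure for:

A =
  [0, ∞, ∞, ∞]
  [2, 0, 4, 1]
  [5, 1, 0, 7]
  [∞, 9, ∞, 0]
Closure =
  [0, ∞, ∞, ∞]
  [2, 0, 4, 1]
  [3, 1, 0, 2]
  [11, 9, 13, 0]

This is the Floyd-Warshall all-pairs shortest-path computation. For each intermediate vertex k = 0, 1, …, 3, update dist[i][j] ← min(dist[i][j], dist[i][k] + dist[k][j]). The final matrix gives, for each (i, j), the minimum total weight of any directed path from i to j (possibly empty when i = j).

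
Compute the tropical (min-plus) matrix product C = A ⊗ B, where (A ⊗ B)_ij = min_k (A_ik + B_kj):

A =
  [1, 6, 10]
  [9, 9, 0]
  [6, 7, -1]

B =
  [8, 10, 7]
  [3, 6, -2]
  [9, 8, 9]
A ⊗ B =
  [9, 11, 4]
  [9, 8, 7]
  [8, 7, 5]

Apply the min-plus product entry-by-entry:
  C[0][0] = min over k of (A[0][0] + B[0][0] = 1 + 8 = 9, A[0][1] + B[1][0] = 6 + 3 = 9, A[0][2] + B[2][0] = 10 + 9 = 19) = 9 (attained at k = 0)
  C[0][1] = min over k of (A[0][0] + B[0][1] = 1 + 10 = 11, A[0][1] + B[1][1] = 6 + 6 = 12, A[0][2] + B[2][1] = 10 + 8 = 18) = 11 (attained at k = 0)
  C[0][2] = min over k of (A[0][0] + B[0][2] = 1 + 7 = 8, A[0][1] + B[1][2] = 6 + -2 = 4, A[0][2] + B[2][2] = 10 + 9 = 19) = 4 (attained at k = 1)
  C[1][0] = min over k of (A[1][0] + B[0][0] = 9 + 8 = 17, A[1][1] + B[1][0] = 9 + 3 = 12, A[1][2] + B[2][0] = 0 + 9 = 9) = 9 (attained at k = 2)
  C[1][1] = min over k of (A[1][0] + B[0][1] = 9 + 10 = 19, A[1][1] + B[1][1] = 9 + 6 = 15, A[1][2] + B[2][1] = 0 + 8 = 8) = 8 (attained at k = 2)
  C[1][2] = min over k of (A[1][0] + B[0][2] = 9 + 7 = 16, A[1][1] + B[1][2] = 9 + -2 = 7, A[1][2] + B[2][2] = 0 + 9 = 9) = 7 (attained at k = 1)
  C[2][0] = min over k of (A[2][0] + B[0][0] = 6 + 8 = 14, A[2][1] + B[1][0] = 7 + 3 = 10, A[2][2] + B[2][0] = -1 + 9 = 8) = 8 (attained at k = 2)
  C[2][1] = min over k of (A[2][0] + B[0][1] = 6 + 10 = 16, A[2][1] + B[1][1] = 7 + 6 = 13, A[2][2] + B[2][1] = -1 + 8 = 7) = 7 (attained at k = 2)
  C[2][2] = min over k of (A[2][0] + B[0][2] = 6 + 7 = 13, A[2][1] + B[1][2] = 7 + -2 = 5, A[2][2] + B[2][2] = -1 + 9 = 8) = 5 (attained at k = 1)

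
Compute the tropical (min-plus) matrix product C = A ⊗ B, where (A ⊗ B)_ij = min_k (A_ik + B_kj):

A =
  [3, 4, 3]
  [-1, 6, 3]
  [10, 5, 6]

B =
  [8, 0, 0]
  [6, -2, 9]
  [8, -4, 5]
A ⊗ B =
  [10, -1, 3]
  [7, -1, -1]
  [11, 2, 10]

Apply the min-plus product entry-by-entry:
  C[0][0] = min over k of (A[0][0] + B[0][0] = 3 + 8 = 11, A[0][1] + B[1][0] = 4 + 6 = 10, A[0][2] + B[2][0] = 3 + 8 = 11) = 10 (attained at k = 1)
  C[0][1] = min over k of (A[0][0] + B[0][1] = 3 + 0 = 3, A[0][1] + B[1][1] = 4 + -2 = 2, A[0][2] + B[2][1] = 3 + -4 = -1) = -1 (attained at k = 2)
  C[0][2] = min over k of (A[0][0] + B[0][2] = 3 + 0 = 3, A[0][1] + B[1][2] = 4 + 9 = 13, A[0][2] + B[2][2] = 3 + 5 = 8) = 3 (attained at k = 0)
  C[1][0] = min over k of (A[1][0] + B[0][0] = -1 + 8 = 7, A[1][1] + B[1][0] = 6 + 6 = 12, A[1][2] + B[2][0] = 3 + 8 = 11) = 7 (attained at k = 0)
  C[1][1] = min over k of (A[1][0] + B[0][1] = -1 + 0 = -1, A[1][1] + B[1][1] = 6 + -2 = 4, A[1][2] + B[2][1] = 3 + -4 = -1) = -1 (attained at k = 0)
  C[1][2] = min over k of (A[1][0] + B[0][2] = -1 + 0 = -1, A[1][1] + B[1][2] = 6 + 9 = 15, A[1][2] + B[2][2] = 3 + 5 = 8) = -1 (attained at k = 0)
  C[2][0] = min over k of (A[2][0] + B[0][0] = 10 + 8 = 18, A[2][1] + B[1][0] = 5 + 6 = 11, A[2][2] + B[2][0] = 6 + 8 = 14) = 11 (attained at k = 1)
  C[2][1] = min over k of (A[2][0] + B[0][1] = 10 + 0 = 10, A[2][1] + B[1][1] = 5 + -2 = 3, A[2][2] + B[2][1] = 6 + -4 = 2) = 2 (attained at k = 2)
  C[2][2] = min over k of (A[2][0] + B[0][2] = 10 + 0 = 10, A[2][1] + B[1][2] = 5 + 9 = 14, A[2][2] + B[2][2] = 6 + 5 = 11) = 10 (attained at k = 0)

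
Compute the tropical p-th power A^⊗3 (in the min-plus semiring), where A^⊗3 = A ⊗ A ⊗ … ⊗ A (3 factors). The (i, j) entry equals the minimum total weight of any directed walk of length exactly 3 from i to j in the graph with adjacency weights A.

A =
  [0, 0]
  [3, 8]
A^⊗3 =
  [0, 0]
  [3, 3]

Each entry (A^⊗3)_ij equals the minimum over all length-3 walks i = v_0 → v_1 → … → v_3 = j of Σ_t A[v_t][v_{t+1}]. For example, for (i, j) = (0, 1) we minimise over 4 possible intermediate vertex sequences; the minimum is 0, attained along the walk 0 → 0 → 0 → 1.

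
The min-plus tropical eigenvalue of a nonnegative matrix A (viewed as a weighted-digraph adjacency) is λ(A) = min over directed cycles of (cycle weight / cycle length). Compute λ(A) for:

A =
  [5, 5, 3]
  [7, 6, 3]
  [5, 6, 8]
λ(A) = 4

Enumerate directed cycles and compute their means (weight / length). Sample:
  cycle 0 → 0: weight = 5, length = 1, mean = 5/1 ≈ 5.000
  cycle 1 → 1: weight = 6, length = 1, mean = 6/1 ≈ 6.000
  cycle 2 → 2: weight = 8, length = 1, mean = 8/1 ≈ 8.000
  cycle 0 → 1 → 0: weight = 12, length = 2, mean = 12/2 ≈ 6.000
  cycle 0 → 2 → 0: weight = 8, length = 2, mean = 8/2 ≈ 4.000
  cycle 1 → 0 → 1: weight = 12, length = 2, mean = 12/2 ≈ 6.000
Minimum mean = 4.000, attained e.g. along the cycle 0 → 2 → 0 with weight 8 and length 2. So λ(A) = 8/2 = 4.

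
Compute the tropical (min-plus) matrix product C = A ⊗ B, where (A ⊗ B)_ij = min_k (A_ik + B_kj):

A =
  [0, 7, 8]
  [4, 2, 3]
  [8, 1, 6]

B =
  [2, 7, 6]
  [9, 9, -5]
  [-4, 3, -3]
A ⊗ B =
  [2, 7, 2]
  [-1, 6, -3]
  [2, 9, -4]

Apply the min-plus product entry-by-entry:
  C[0][0] = min over k of (A[0][0] + B[0][0] = 0 + 2 = 2, A[0][1] + B[1][0] = 7 + 9 = 16, A[0][2] + B[2][0] = 8 + -4 = 4) = 2 (attained at k = 0)
  C[0][1] = min over k of (A[0][0] + B[0][1] = 0 + 7 = 7, A[0][1] + B[1][1] = 7 + 9 = 16, A[0][2] + B[2][1] = 8 + 3 = 11) = 7 (attained at k = 0)
  C[0][2] = min over k of (A[0][0] + B[0][2] = 0 + 6 = 6, A[0][1] + B[1][2] = 7 + -5 = 2, A[0][2] + B[2][2] = 8 + -3 = 5) = 2 (attained at k = 1)
  C[1][0] = min over k of (A[1][0] + B[0][0] = 4 + 2 = 6, A[1][1] + B[1][0] = 2 + 9 = 11, A[1][2] + B[2][0] = 3 + -4 = -1) = -1 (attained at k = 2)
  C[1][1] = min over k of (A[1][0] + B[0][1] = 4 + 7 = 11, A[1][1] + B[1][1] = 2 + 9 = 11, A[1][2] + B[2][1] = 3 + 3 = 6) = 6 (attained at k = 2)
  C[1][2] = min over k of (A[1][0] + B[0][2] = 4 + 6 = 10, A[1][1] + B[1][2] = 2 + -5 = -3, A[1][2] + B[2][2] = 3 + -3 = 0) = -3 (attained at k = 1)
  C[2][0] = min over k of (A[2][0] + B[0][0] = 8 + 2 = 10, A[2][1] + B[1][0] = 1 + 9 = 10, A[2][2] + B[2][0] = 6 + -4 = 2) = 2 (attained at k = 2)
  C[2][1] = min over k of (A[2][0] + B[0][1] = 8 + 7 = 15, A[2][1] + B[1][1] = 1 + 9 = 10, A[2][2] + B[2][1] = 6 + 3 = 9) = 9 (attained at k = 2)
  C[2][2] = min over k of (A[2][0] + B[0][2] = 8 + 6 = 14, A[2][1] + B[1][2] = 1 + -5 = -4, A[2][2] + B[2][2] = 6 + -3 = 3) = -4 (attained at k = 1)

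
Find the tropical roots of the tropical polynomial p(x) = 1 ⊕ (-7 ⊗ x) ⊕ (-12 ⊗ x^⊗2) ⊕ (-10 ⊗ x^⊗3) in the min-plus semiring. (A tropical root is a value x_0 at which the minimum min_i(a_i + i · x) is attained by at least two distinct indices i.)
Roots: {-2, 5, 8}

Each tropical root is a break point of the lower envelope of the lines y = a_i + i · x (there are 4 lines, with slopes 0, 1, ..., 3). Only the lines that attain the minimum somewhere contribute to roots; other lines are dominated. Here the surviving (envelope) indices are i = 3, i = 2, i = 1, i = 0.
Intersections between consecutive envelope lines give the roots: for adjacent envelope indices i < j the intersection is x = (a_i − a_j) / (j − i). Reading off the sorted break points: {-2, 5, 8}.
Verification: at each break x_0, at least two indices attain the minimum of min_i(a_i + i · x_0).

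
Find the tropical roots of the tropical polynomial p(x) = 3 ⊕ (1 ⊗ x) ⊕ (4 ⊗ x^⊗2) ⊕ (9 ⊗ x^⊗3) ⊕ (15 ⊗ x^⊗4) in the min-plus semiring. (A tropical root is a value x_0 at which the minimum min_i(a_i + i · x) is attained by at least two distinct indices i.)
Roots: {-6, -5, -3, 2}

Each tropical root is a break point of the lower envelope of the lines y = a_i + i · x (there are 5 lines, with slopes 0, 1, ..., 4). Only the lines that attain the minimum somewhere contribute to roots; other lines are dominated. Here the surviving (envelope) indices are i = 4, i = 3, i = 2, i = 1, i = 0.
Intersections between consecutive envelope lines give the roots: for adjacent envelope indices i < j the intersection is x = (a_i − a_j) / (j − i). Reading off the sorted break points: {-6, -5, -3, 2}.
Verification: at each break x_0, at least two indices attain the minimum of min_i(a_i + i · x_0).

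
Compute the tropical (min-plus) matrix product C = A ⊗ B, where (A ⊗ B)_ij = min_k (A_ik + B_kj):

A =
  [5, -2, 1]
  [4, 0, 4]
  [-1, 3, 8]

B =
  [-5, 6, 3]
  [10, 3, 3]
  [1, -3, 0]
A ⊗ B =
  [0, -2, 1]
  [-1, 1, 3]
  [-6, 5, 2]

Apply the min-plus product entry-by-entry:
  C[0][0] = min over k of (A[0][0] + B[0][0] = 5 + -5 = 0, A[0][1] + B[1][0] = -2 + 10 = 8, A[0][2] + B[2][0] = 1 + 1 = 2) = 0 (attained at k = 0)
  C[0][1] = min over k of (A[0][0] + B[0][1] = 5 + 6 = 11, A[0][1] + B[1][1] = -2 + 3 = 1, A[0][2] + B[2][1] = 1 + -3 = -2) = -2 (attained at k = 2)
  C[0][2] = min over k of (A[0][0] + B[0][2] = 5 + 3 = 8, A[0][1] + B[1][2] = -2 + 3 = 1, A[0][2] + B[2][2] = 1 + 0 = 1) = 1 (attained at k = 1)
  C[1][0] = min over k of (A[1][0] + B[0][0] = 4 + -5 = -1, A[1][1] + B[1][0] = 0 + 10 = 10, A[1][2] + B[2][0] = 4 + 1 = 5) = -1 (attained at k = 0)
  C[1][1] = min over k of (A[1][0] + B[0][1] = 4 + 6 = 10, A[1][1] + B[1][1] = 0 + 3 = 3, A[1][2] + B[2][1] = 4 + -3 = 1) = 1 (attained at k = 2)
  C[1][2] = min over k of (A[1][0] + B[0][2] = 4 + 3 = 7, A[1][1] + B[1][2] = 0 + 3 = 3, A[1][2] + B[2][2] = 4 + 0 = 4) = 3 (attained at k = 1)
  C[2][0] = min over k of (A[2][0] + B[0][0] = -1 + -5 = -6, A[2][1] + B[1][0] = 3 + 10 = 13, A[2][2] + B[2][0] = 8 + 1 = 9) = -6 (attained at k = 0)
  C[2][1] = min over k of (A[2][0] + B[0][1] = -1 + 6 = 5, A[2][1] + B[1][1] = 3 + 3 = 6, A[2][2] + B[2][1] = 8 + -3 = 5) = 5 (attained at k = 0)
  C[2][2] = min over k of (A[2][0] + B[0][2] = -1 + 3 = 2, A[2][1] + B[1][2] = 3 + 3 = 6, A[2][2] + B[2][2] = 8 + 0 = 8) = 2 (attained at k = 0)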